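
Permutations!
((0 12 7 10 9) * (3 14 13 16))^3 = (0 10 12 9 7)(3 16 13 14)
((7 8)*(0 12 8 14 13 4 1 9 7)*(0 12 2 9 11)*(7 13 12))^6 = ((0 2 9 13 4 1 11)(7 14 12 8))^6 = (0 11 1 4 13 9 2)(7 12)(8 14)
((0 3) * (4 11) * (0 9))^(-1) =(0 9 3)(4 11)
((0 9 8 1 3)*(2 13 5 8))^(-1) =(0 3 1 8 5 13 2 9)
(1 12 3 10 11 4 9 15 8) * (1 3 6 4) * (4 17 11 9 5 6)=[0, 12, 2, 10, 5, 6, 17, 7, 3, 15, 9, 1, 4, 13, 14, 8, 16, 11]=(1 12 4 5 6 17 11)(3 10 9 15 8)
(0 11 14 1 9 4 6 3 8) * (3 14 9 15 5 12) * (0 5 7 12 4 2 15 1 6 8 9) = (0 11)(2 15 7 12 3 9)(4 8 5)(6 14) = [11, 1, 15, 9, 8, 4, 14, 12, 5, 2, 10, 0, 3, 13, 6, 7]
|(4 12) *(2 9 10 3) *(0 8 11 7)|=4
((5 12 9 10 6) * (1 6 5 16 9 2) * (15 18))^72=(18)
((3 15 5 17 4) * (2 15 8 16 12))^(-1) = ((2 15 5 17 4 3 8 16 12))^(-1) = (2 12 16 8 3 4 17 5 15)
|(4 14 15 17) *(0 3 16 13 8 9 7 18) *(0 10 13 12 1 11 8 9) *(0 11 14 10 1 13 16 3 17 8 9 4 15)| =10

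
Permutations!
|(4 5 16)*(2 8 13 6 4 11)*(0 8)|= |(0 8 13 6 4 5 16 11 2)|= 9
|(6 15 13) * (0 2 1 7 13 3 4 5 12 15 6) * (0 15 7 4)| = |(0 2 1 4 5 12 7 13 15 3)| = 10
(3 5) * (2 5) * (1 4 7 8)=(1 4 7 8)(2 5 3)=[0, 4, 5, 2, 7, 3, 6, 8, 1]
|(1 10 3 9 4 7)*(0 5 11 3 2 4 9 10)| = |(0 5 11 3 10 2 4 7 1)| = 9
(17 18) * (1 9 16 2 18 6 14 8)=(1 9 16 2 18 17 6 14 8)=[0, 9, 18, 3, 4, 5, 14, 7, 1, 16, 10, 11, 12, 13, 8, 15, 2, 6, 17]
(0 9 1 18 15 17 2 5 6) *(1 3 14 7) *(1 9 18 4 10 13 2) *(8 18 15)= (0 15 17 1 4 10 13 2 5 6)(3 14 7 9)(8 18)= [15, 4, 5, 14, 10, 6, 0, 9, 18, 3, 13, 11, 12, 2, 7, 17, 16, 1, 8]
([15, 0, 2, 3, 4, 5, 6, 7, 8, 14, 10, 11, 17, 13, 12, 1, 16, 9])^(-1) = (0 1 15)(9 17 12 14)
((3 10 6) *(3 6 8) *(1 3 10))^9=((1 3)(8 10))^9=(1 3)(8 10)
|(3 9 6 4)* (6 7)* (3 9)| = 4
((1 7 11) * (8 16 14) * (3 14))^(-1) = (1 11 7)(3 16 8 14)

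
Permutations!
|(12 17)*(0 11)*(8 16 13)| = |(0 11)(8 16 13)(12 17)| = 6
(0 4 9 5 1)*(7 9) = [4, 0, 2, 3, 7, 1, 6, 9, 8, 5] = (0 4 7 9 5 1)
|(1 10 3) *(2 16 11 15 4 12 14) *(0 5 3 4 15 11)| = 10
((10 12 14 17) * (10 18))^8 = ((10 12 14 17 18))^8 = (10 17 12 18 14)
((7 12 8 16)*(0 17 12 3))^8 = (0 17 12 8 16 7 3)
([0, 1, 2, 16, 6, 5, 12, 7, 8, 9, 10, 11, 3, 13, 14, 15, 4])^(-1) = (3 12 6 4 16)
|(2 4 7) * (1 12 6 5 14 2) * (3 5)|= |(1 12 6 3 5 14 2 4 7)|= 9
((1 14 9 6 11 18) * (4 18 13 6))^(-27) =((1 14 9 4 18)(6 11 13))^(-27) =(1 4 14 18 9)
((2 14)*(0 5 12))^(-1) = (0 12 5)(2 14)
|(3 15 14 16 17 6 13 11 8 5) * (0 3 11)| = |(0 3 15 14 16 17 6 13)(5 11 8)| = 24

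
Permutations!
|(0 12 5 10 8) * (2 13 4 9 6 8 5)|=|(0 12 2 13 4 9 6 8)(5 10)|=8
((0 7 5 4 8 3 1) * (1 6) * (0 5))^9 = (0 7)(1 8)(3 5)(4 6) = ((0 7)(1 5 4 8 3 6))^9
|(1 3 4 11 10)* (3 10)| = |(1 10)(3 4 11)| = 6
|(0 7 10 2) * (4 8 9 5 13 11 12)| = 28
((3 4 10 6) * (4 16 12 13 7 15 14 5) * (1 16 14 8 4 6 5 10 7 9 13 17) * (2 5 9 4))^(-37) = ((1 16 12 17)(2 5 6 3 14 10 9 13 4 7 15 8))^(-37) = (1 17 12 16)(2 8 15 7 4 13 9 10 14 3 6 5)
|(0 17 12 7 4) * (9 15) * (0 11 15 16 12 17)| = |(17)(4 11 15 9 16 12 7)| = 7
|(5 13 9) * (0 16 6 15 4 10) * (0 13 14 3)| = |(0 16 6 15 4 10 13 9 5 14 3)| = 11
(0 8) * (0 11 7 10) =(0 8 11 7 10) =[8, 1, 2, 3, 4, 5, 6, 10, 11, 9, 0, 7]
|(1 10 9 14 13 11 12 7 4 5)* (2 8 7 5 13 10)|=9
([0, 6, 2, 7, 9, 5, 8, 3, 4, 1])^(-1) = (1 9 4 8 6)(3 7)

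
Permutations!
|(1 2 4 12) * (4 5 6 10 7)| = |(1 2 5 6 10 7 4 12)| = 8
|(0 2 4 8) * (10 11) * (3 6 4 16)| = 14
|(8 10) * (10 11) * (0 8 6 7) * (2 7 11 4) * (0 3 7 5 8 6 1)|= |(0 6 11 10 1)(2 5 8 4)(3 7)|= 20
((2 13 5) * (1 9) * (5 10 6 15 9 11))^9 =(15)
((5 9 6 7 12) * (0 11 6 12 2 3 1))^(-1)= (0 1 3 2 7 6 11)(5 12 9)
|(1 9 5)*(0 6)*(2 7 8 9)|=6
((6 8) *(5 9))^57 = (5 9)(6 8)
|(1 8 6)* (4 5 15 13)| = |(1 8 6)(4 5 15 13)| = 12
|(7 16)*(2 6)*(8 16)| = |(2 6)(7 8 16)| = 6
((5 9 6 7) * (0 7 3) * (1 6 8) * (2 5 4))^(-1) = ((0 7 4 2 5 9 8 1 6 3))^(-1) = (0 3 6 1 8 9 5 2 4 7)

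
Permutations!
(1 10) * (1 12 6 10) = (6 10 12) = [0, 1, 2, 3, 4, 5, 10, 7, 8, 9, 12, 11, 6]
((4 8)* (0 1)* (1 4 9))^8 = ((0 4 8 9 1))^8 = (0 9 4 1 8)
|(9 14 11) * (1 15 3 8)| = |(1 15 3 8)(9 14 11)| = 12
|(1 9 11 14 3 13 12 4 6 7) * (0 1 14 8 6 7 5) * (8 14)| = |(0 1 9 11 14 3 13 12 4 7 8 6 5)| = 13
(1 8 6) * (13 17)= (1 8 6)(13 17)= [0, 8, 2, 3, 4, 5, 1, 7, 6, 9, 10, 11, 12, 17, 14, 15, 16, 13]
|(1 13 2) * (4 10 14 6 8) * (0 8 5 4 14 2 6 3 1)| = 11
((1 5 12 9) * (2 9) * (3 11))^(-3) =((1 5 12 2 9)(3 11))^(-3) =(1 12 9 5 2)(3 11)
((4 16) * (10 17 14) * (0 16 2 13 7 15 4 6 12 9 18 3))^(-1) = ((0 16 6 12 9 18 3)(2 13 7 15 4)(10 17 14))^(-1) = (0 3 18 9 12 6 16)(2 4 15 7 13)(10 14 17)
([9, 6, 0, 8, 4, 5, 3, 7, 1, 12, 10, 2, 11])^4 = (0 2 11 12 9)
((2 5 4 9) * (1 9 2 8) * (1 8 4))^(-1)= ((1 9 4 2 5))^(-1)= (1 5 2 4 9)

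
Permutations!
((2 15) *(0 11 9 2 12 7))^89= ((0 11 9 2 15 12 7))^89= (0 12 2 11 7 15 9)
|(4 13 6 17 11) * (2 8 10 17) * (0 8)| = 9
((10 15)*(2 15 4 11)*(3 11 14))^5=(2 3 4 15 11 14 10)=((2 15 10 4 14 3 11))^5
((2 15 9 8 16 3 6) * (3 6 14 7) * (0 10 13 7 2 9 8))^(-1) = ((0 10 13 7 3 14 2 15 8 16 6 9))^(-1) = (0 9 6 16 8 15 2 14 3 7 13 10)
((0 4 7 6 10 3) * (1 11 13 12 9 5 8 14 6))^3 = (0 1 12 8 10 4 11 9 14 3 7 13 5 6)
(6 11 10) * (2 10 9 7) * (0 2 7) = (0 2 10 6 11 9) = [2, 1, 10, 3, 4, 5, 11, 7, 8, 0, 6, 9]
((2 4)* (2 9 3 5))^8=(2 3 4 5 9)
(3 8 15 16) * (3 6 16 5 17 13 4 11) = (3 8 15 5 17 13 4 11)(6 16) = [0, 1, 2, 8, 11, 17, 16, 7, 15, 9, 10, 3, 12, 4, 14, 5, 6, 13]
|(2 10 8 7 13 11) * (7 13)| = |(2 10 8 13 11)| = 5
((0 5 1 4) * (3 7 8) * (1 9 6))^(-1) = ((0 5 9 6 1 4)(3 7 8))^(-1) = (0 4 1 6 9 5)(3 8 7)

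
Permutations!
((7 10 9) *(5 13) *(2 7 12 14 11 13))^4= (2 12 5 9 13 10 11 7 14)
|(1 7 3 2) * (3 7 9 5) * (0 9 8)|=|(0 9 5 3 2 1 8)|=7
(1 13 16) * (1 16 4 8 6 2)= (16)(1 13 4 8 6 2)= [0, 13, 1, 3, 8, 5, 2, 7, 6, 9, 10, 11, 12, 4, 14, 15, 16]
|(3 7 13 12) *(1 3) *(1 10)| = |(1 3 7 13 12 10)| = 6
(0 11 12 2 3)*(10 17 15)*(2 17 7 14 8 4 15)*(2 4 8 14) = (0 11 12 17 4 15 10 7 2 3) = [11, 1, 3, 0, 15, 5, 6, 2, 8, 9, 7, 12, 17, 13, 14, 10, 16, 4]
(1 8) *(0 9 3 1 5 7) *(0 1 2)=(0 9 3 2)(1 8 5 7)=[9, 8, 0, 2, 4, 7, 6, 1, 5, 3]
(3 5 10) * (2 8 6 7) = (2 8 6 7)(3 5 10) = [0, 1, 8, 5, 4, 10, 7, 2, 6, 9, 3]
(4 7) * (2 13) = (2 13)(4 7) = [0, 1, 13, 3, 7, 5, 6, 4, 8, 9, 10, 11, 12, 2]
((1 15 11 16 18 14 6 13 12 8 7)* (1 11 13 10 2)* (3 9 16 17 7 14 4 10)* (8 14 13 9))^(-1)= ((1 15 9 16 18 4 10 2)(3 8 13 12 14 6)(7 11 17))^(-1)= (1 2 10 4 18 16 9 15)(3 6 14 12 13 8)(7 17 11)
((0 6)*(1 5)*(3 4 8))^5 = (0 6)(1 5)(3 8 4)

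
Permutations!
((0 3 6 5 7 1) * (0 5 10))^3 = (0 10 6 3)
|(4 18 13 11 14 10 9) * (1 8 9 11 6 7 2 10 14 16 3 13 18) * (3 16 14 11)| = |(18)(1 8 9 4)(2 10 3 13 6 7)(11 14)| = 12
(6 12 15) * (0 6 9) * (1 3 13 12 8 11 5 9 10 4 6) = (0 1 3 13 12 15 10 4 6 8 11 5 9) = [1, 3, 2, 13, 6, 9, 8, 7, 11, 0, 4, 5, 15, 12, 14, 10]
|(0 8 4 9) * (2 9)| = |(0 8 4 2 9)| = 5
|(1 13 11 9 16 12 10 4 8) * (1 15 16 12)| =10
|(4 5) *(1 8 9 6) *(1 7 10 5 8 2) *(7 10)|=|(1 2)(4 8 9 6 10 5)|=6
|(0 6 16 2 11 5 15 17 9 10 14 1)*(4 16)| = |(0 6 4 16 2 11 5 15 17 9 10 14 1)| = 13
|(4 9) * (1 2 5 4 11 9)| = 4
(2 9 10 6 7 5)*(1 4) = (1 4)(2 9 10 6 7 5) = [0, 4, 9, 3, 1, 2, 7, 5, 8, 10, 6]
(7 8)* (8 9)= [0, 1, 2, 3, 4, 5, 6, 9, 7, 8]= (7 9 8)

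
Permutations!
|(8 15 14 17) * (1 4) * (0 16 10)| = 12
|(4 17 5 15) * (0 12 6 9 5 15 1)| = |(0 12 6 9 5 1)(4 17 15)| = 6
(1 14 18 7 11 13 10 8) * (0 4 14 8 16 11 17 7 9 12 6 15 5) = (0 4 14 18 9 12 6 15 5)(1 8)(7 17)(10 16 11 13) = [4, 8, 2, 3, 14, 0, 15, 17, 1, 12, 16, 13, 6, 10, 18, 5, 11, 7, 9]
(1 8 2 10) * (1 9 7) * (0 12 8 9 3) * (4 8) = [12, 9, 10, 0, 8, 5, 6, 1, 2, 7, 3, 11, 4] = (0 12 4 8 2 10 3)(1 9 7)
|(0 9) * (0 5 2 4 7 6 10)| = 8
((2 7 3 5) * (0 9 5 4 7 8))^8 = (0 2 9 8 5)(3 7 4) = ((0 9 5 2 8)(3 4 7))^8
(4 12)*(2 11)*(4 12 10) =[0, 1, 11, 3, 10, 5, 6, 7, 8, 9, 4, 2, 12] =(12)(2 11)(4 10)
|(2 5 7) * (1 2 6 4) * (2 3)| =7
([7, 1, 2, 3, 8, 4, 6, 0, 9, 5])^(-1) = (0 7)(4 5 9 8)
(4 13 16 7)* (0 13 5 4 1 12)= (0 13 16 7 1 12)(4 5)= [13, 12, 2, 3, 5, 4, 6, 1, 8, 9, 10, 11, 0, 16, 14, 15, 7]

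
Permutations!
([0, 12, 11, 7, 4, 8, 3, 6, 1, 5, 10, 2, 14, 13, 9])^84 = (14)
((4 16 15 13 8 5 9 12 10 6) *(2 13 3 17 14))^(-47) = (2 16 9 14 4 5 17 6 8 3 10 13 15 12)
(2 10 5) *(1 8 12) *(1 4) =(1 8 12 4)(2 10 5) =[0, 8, 10, 3, 1, 2, 6, 7, 12, 9, 5, 11, 4]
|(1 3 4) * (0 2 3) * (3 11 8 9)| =|(0 2 11 8 9 3 4 1)| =8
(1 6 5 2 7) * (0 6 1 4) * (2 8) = (0 6 5 8 2 7 4) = [6, 1, 7, 3, 0, 8, 5, 4, 2]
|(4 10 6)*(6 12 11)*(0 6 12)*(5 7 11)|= 4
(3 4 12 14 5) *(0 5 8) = (0 5 3 4 12 14 8) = [5, 1, 2, 4, 12, 3, 6, 7, 0, 9, 10, 11, 14, 13, 8]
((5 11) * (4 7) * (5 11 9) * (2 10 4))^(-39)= ((11)(2 10 4 7)(5 9))^(-39)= (11)(2 10 4 7)(5 9)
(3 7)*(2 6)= [0, 1, 6, 7, 4, 5, 2, 3]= (2 6)(3 7)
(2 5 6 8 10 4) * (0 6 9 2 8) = (0 6)(2 5 9)(4 8 10) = [6, 1, 5, 3, 8, 9, 0, 7, 10, 2, 4]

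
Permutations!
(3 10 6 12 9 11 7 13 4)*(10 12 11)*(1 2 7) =(1 2 7 13 4 3 12 9 10 6 11) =[0, 2, 7, 12, 3, 5, 11, 13, 8, 10, 6, 1, 9, 4]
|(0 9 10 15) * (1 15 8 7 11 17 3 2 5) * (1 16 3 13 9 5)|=|(0 5 16 3 2 1 15)(7 11 17 13 9 10 8)|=7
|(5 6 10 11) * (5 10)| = |(5 6)(10 11)| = 2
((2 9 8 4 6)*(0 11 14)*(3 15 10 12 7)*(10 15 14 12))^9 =((15)(0 11 12 7 3 14)(2 9 8 4 6))^9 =(15)(0 7)(2 6 4 8 9)(3 11)(12 14)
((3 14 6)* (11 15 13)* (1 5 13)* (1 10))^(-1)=(1 10 15 11 13 5)(3 6 14)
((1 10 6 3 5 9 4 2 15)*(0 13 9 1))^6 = ((0 13 9 4 2 15)(1 10 6 3 5))^6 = (15)(1 10 6 3 5)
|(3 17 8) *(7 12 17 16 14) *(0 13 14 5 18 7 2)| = 8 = |(0 13 14 2)(3 16 5 18 7 12 17 8)|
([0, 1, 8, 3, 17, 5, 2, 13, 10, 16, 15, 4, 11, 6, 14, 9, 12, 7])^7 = (2 11 8 4 10 17 15 7 9 13 16 6 12)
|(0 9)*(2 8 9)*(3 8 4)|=|(0 2 4 3 8 9)|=6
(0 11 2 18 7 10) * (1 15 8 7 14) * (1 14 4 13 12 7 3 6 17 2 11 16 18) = (0 16 18 4 13 12 7 10)(1 15 8 3 6 17 2) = [16, 15, 1, 6, 13, 5, 17, 10, 3, 9, 0, 11, 7, 12, 14, 8, 18, 2, 4]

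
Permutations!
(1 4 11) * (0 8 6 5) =[8, 4, 2, 3, 11, 0, 5, 7, 6, 9, 10, 1] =(0 8 6 5)(1 4 11)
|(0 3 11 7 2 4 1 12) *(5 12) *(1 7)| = 6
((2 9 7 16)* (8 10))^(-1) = (2 16 7 9)(8 10)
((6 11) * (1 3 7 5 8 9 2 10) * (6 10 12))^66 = ((1 3 7 5 8 9 2 12 6 11 10))^66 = (12)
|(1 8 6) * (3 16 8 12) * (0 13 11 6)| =9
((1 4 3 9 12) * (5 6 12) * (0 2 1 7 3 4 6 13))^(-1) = ((0 2 1 6 12 7 3 9 5 13))^(-1) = (0 13 5 9 3 7 12 6 1 2)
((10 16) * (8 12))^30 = (16)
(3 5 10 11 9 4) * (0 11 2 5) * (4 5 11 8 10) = (0 8 10 2 11 9 5 4 3) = [8, 1, 11, 0, 3, 4, 6, 7, 10, 5, 2, 9]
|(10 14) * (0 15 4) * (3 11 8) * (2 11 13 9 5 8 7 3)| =24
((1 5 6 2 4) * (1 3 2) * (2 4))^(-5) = ((1 5 6)(3 4))^(-5) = (1 5 6)(3 4)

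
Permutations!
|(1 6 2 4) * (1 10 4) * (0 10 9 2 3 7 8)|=10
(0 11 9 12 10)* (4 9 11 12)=(0 12 10)(4 9)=[12, 1, 2, 3, 9, 5, 6, 7, 8, 4, 0, 11, 10]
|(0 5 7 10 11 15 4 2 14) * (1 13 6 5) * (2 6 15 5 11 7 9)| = |(0 1 13 15 4 6 11 5 9 2 14)(7 10)| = 22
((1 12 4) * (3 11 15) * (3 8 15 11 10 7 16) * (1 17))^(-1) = (1 17 4 12)(3 16 7 10)(8 15)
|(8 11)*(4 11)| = 3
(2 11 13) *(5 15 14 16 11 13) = (2 13)(5 15 14 16 11) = [0, 1, 13, 3, 4, 15, 6, 7, 8, 9, 10, 5, 12, 2, 16, 14, 11]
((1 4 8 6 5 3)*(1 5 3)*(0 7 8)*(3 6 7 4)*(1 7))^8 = (1 7 3 8 5)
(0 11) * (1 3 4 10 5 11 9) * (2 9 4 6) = (0 4 10 5 11)(1 3 6 2 9) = [4, 3, 9, 6, 10, 11, 2, 7, 8, 1, 5, 0]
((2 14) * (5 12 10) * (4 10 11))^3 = (2 14)(4 12 10 11 5)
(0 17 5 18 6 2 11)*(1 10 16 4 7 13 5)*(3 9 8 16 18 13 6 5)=(0 17 1 10 18 5 13 3 9 8 16 4 7 6 2 11)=[17, 10, 11, 9, 7, 13, 2, 6, 16, 8, 18, 0, 12, 3, 14, 15, 4, 1, 5]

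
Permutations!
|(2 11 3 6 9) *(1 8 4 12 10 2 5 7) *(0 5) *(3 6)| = |(0 5 7 1 8 4 12 10 2 11 6 9)| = 12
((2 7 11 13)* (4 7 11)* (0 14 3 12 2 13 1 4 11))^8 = ((0 14 3 12 2)(1 4 7 11))^8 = (0 12 14 2 3)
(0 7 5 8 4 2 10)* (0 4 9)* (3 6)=[7, 1, 10, 6, 2, 8, 3, 5, 9, 0, 4]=(0 7 5 8 9)(2 10 4)(3 6)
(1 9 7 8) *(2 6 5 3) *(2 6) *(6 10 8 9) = (1 6 5 3 10 8)(7 9) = [0, 6, 2, 10, 4, 3, 5, 9, 1, 7, 8]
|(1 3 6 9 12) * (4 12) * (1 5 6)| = 10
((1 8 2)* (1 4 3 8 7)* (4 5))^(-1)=(1 7)(2 8 3 4 5)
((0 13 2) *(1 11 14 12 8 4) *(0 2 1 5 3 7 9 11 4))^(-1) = ((0 13 1 4 5 3 7 9 11 14 12 8))^(-1) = (0 8 12 14 11 9 7 3 5 4 1 13)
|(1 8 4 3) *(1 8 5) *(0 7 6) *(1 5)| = 3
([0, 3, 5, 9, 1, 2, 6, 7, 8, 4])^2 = [0, 9, 2, 4, 3, 5, 6, 7, 8, 1]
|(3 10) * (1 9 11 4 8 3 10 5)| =7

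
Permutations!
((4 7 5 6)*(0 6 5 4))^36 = (7)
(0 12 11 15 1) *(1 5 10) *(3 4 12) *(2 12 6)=(0 3 4 6 2 12 11 15 5 10 1)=[3, 0, 12, 4, 6, 10, 2, 7, 8, 9, 1, 15, 11, 13, 14, 5]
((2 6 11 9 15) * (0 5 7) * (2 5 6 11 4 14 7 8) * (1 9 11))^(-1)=((0 6 4 14 7)(1 9 15 5 8 2))^(-1)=(0 7 14 4 6)(1 2 8 5 15 9)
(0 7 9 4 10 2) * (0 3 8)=(0 7 9 4 10 2 3 8)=[7, 1, 3, 8, 10, 5, 6, 9, 0, 4, 2]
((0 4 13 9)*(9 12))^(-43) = ((0 4 13 12 9))^(-43) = (0 13 9 4 12)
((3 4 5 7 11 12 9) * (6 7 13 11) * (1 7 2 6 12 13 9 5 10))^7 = ((1 7 12 5 9 3 4 10)(2 6)(11 13))^7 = (1 10 4 3 9 5 12 7)(2 6)(11 13)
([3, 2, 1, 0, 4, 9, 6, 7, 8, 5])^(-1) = (0 3)(1 2)(5 9)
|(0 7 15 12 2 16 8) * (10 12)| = |(0 7 15 10 12 2 16 8)| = 8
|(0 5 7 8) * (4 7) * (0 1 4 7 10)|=7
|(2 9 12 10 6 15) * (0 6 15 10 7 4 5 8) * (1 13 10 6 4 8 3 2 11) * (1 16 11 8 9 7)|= |(0 4 5 3 2 7 9 12 1 13 10 15 8)(11 16)|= 26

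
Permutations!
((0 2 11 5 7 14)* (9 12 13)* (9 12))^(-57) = (0 5)(2 7)(11 14)(12 13)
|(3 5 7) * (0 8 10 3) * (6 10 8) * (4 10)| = |(0 6 4 10 3 5 7)| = 7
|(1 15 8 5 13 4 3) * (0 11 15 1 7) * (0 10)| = 10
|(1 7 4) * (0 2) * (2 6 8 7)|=7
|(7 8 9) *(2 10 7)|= |(2 10 7 8 9)|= 5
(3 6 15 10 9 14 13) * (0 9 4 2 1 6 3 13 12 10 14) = (0 9)(1 6 15 14 12 10 4 2) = [9, 6, 1, 3, 2, 5, 15, 7, 8, 0, 4, 11, 10, 13, 12, 14]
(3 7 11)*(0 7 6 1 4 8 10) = [7, 4, 2, 6, 8, 5, 1, 11, 10, 9, 0, 3] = (0 7 11 3 6 1 4 8 10)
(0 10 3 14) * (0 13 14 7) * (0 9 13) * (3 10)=(0 3 7 9 13 14)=[3, 1, 2, 7, 4, 5, 6, 9, 8, 13, 10, 11, 12, 14, 0]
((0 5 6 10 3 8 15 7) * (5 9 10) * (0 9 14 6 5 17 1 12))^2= (0 6 1)(3 15 9)(7 10 8)(12 14 17)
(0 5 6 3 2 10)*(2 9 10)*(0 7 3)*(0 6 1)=(0 5 1)(3 9 10 7)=[5, 0, 2, 9, 4, 1, 6, 3, 8, 10, 7]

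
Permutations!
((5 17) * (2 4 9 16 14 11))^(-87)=(2 16)(4 14)(5 17)(9 11)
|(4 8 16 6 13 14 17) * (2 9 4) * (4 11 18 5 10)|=|(2 9 11 18 5 10 4 8 16 6 13 14 17)|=13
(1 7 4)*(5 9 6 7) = [0, 5, 2, 3, 1, 9, 7, 4, 8, 6] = (1 5 9 6 7 4)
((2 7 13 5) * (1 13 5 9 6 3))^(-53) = (1 9 3 13 6)(2 7 5)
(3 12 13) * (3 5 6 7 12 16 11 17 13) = (3 16 11 17 13 5 6 7 12) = [0, 1, 2, 16, 4, 6, 7, 12, 8, 9, 10, 17, 3, 5, 14, 15, 11, 13]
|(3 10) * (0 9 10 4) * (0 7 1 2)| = |(0 9 10 3 4 7 1 2)| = 8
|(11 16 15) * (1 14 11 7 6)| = 7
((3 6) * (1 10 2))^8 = (1 2 10)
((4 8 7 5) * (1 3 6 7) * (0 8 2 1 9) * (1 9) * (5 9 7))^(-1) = (0 9 7 2 4 5 6 3 1 8)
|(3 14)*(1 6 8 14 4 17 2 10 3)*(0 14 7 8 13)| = 10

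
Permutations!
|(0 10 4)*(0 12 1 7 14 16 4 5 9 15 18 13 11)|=24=|(0 10 5 9 15 18 13 11)(1 7 14 16 4 12)|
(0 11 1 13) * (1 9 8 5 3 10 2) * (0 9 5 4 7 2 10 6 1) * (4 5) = (0 11 4 7 2)(1 13 9 8 5 3 6) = [11, 13, 0, 6, 7, 3, 1, 2, 5, 8, 10, 4, 12, 9]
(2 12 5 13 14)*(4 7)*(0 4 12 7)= (0 4)(2 7 12 5 13 14)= [4, 1, 7, 3, 0, 13, 6, 12, 8, 9, 10, 11, 5, 14, 2]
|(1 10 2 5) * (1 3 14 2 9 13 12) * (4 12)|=12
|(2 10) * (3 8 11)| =6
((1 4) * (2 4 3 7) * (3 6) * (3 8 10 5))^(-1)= ((1 6 8 10 5 3 7 2 4))^(-1)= (1 4 2 7 3 5 10 8 6)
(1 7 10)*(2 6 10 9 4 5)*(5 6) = [0, 7, 5, 3, 6, 2, 10, 9, 8, 4, 1] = (1 7 9 4 6 10)(2 5)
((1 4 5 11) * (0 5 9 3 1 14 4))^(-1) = (0 1 3 9 4 14 11 5) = ((0 5 11 14 4 9 3 1))^(-1)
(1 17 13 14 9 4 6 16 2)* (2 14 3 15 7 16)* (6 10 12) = (1 17 13 3 15 7 16 14 9 4 10 12 6 2) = [0, 17, 1, 15, 10, 5, 2, 16, 8, 4, 12, 11, 6, 3, 9, 7, 14, 13]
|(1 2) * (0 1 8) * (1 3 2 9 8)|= |(0 3 2 1 9 8)|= 6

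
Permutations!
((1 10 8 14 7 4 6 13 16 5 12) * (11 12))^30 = ((1 10 8 14 7 4 6 13 16 5 11 12))^30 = (1 6)(4 12)(5 14)(7 11)(8 16)(10 13)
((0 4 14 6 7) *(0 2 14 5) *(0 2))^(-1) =(0 7 6 14 2 5 4)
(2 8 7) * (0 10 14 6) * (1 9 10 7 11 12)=(0 7 2 8 11 12 1 9 10 14 6)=[7, 9, 8, 3, 4, 5, 0, 2, 11, 10, 14, 12, 1, 13, 6]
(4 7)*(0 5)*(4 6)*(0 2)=(0 5 2)(4 7 6)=[5, 1, 0, 3, 7, 2, 4, 6]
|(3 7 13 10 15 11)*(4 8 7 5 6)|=|(3 5 6 4 8 7 13 10 15 11)|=10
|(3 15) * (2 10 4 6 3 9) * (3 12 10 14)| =20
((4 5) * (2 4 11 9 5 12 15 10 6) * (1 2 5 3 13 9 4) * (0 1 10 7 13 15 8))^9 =(0 8 12 4 11 5 6 10 2 1)(3 9 13 7 15)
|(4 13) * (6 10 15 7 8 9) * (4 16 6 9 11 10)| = 20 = |(4 13 16 6)(7 8 11 10 15)|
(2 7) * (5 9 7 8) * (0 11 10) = [11, 1, 8, 3, 4, 9, 6, 2, 5, 7, 0, 10] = (0 11 10)(2 8 5 9 7)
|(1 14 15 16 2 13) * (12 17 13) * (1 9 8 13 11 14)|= |(2 12 17 11 14 15 16)(8 13 9)|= 21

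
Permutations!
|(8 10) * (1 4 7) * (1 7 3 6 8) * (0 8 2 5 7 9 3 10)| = 6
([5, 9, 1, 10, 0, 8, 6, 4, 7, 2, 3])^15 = (3 10)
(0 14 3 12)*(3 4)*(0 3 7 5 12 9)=(0 14 4 7 5 12 3 9)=[14, 1, 2, 9, 7, 12, 6, 5, 8, 0, 10, 11, 3, 13, 4]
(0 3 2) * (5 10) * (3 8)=(0 8 3 2)(5 10)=[8, 1, 0, 2, 4, 10, 6, 7, 3, 9, 5]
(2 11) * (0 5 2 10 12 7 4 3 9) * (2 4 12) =[5, 1, 11, 9, 3, 4, 6, 12, 8, 0, 2, 10, 7] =(0 5 4 3 9)(2 11 10)(7 12)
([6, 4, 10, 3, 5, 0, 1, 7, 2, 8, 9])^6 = (0 6 1 4 5)(2 9)(8 10)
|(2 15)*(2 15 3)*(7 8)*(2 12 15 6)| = 10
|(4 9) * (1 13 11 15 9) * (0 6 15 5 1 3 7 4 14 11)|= |(0 6 15 9 14 11 5 1 13)(3 7 4)|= 9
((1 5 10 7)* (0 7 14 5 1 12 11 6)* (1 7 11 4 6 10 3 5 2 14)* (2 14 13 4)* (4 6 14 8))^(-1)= (0 6 13 2 12 7 1 10 11)(3 5)(4 8 14)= ((0 11 10 1 7 12 2 13 6)(3 5)(4 14 8))^(-1)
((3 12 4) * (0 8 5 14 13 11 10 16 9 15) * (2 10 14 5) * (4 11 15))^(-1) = ((0 8 2 10 16 9 4 3 12 11 14 13 15))^(-1) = (0 15 13 14 11 12 3 4 9 16 10 2 8)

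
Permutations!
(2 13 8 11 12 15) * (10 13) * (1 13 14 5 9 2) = (1 13 8 11 12 15)(2 10 14 5 9) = [0, 13, 10, 3, 4, 9, 6, 7, 11, 2, 14, 12, 15, 8, 5, 1]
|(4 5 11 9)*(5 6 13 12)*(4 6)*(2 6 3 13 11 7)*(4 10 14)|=|(2 6 11 9 3 13 12 5 7)(4 10 14)|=9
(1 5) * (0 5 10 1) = (0 5)(1 10) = [5, 10, 2, 3, 4, 0, 6, 7, 8, 9, 1]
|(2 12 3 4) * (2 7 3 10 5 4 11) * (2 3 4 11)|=|(2 12 10 5 11 3)(4 7)|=6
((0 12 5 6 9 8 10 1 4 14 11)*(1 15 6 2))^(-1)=(0 11 14 4 1 2 5 12)(6 15 10 8 9)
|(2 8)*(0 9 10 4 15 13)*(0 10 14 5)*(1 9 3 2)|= |(0 3 2 8 1 9 14 5)(4 15 13 10)|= 8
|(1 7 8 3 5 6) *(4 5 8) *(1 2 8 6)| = 4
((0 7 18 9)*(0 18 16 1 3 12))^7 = (0 7 16 1 3 12)(9 18)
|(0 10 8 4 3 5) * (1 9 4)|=8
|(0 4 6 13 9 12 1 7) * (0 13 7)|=|(0 4 6 7 13 9 12 1)|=8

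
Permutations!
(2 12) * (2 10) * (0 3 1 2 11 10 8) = (0 3 1 2 12 8)(10 11) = [3, 2, 12, 1, 4, 5, 6, 7, 0, 9, 11, 10, 8]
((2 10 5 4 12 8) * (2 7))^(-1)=(2 7 8 12 4 5 10)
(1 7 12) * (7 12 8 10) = (1 12)(7 8 10) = [0, 12, 2, 3, 4, 5, 6, 8, 10, 9, 7, 11, 1]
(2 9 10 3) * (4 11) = [0, 1, 9, 2, 11, 5, 6, 7, 8, 10, 3, 4] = (2 9 10 3)(4 11)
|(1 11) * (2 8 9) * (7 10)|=|(1 11)(2 8 9)(7 10)|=6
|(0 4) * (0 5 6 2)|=|(0 4 5 6 2)|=5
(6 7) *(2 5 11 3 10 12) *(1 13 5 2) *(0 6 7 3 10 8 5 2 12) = (0 6 3 8 5 11 10)(1 13 2 12) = [6, 13, 12, 8, 4, 11, 3, 7, 5, 9, 0, 10, 1, 2]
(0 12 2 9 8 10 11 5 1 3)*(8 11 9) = (0 12 2 8 10 9 11 5 1 3) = [12, 3, 8, 0, 4, 1, 6, 7, 10, 11, 9, 5, 2]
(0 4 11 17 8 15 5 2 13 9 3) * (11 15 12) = (0 4 15 5 2 13 9 3)(8 12 11 17) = [4, 1, 13, 0, 15, 2, 6, 7, 12, 3, 10, 17, 11, 9, 14, 5, 16, 8]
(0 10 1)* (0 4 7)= [10, 4, 2, 3, 7, 5, 6, 0, 8, 9, 1]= (0 10 1 4 7)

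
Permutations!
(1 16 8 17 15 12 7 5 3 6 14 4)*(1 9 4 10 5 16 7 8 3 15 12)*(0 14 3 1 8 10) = [14, 7, 2, 6, 9, 15, 3, 16, 17, 4, 5, 11, 10, 13, 0, 8, 1, 12] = (0 14)(1 7 16)(3 6)(4 9)(5 15 8 17 12 10)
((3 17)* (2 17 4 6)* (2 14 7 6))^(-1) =((2 17 3 4)(6 14 7))^(-1) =(2 4 3 17)(6 7 14)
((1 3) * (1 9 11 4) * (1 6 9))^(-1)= (1 3)(4 11 9 6)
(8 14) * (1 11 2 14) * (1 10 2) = (1 11)(2 14 8 10) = [0, 11, 14, 3, 4, 5, 6, 7, 10, 9, 2, 1, 12, 13, 8]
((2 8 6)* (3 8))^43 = (2 6 8 3)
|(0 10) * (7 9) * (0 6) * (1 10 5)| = 10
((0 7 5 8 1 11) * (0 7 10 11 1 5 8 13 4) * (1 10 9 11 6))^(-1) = (0 4 13 5 8 7 11 9)(1 6 10)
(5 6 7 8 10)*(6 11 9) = [0, 1, 2, 3, 4, 11, 7, 8, 10, 6, 5, 9] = (5 11 9 6 7 8 10)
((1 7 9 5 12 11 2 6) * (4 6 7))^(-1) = ((1 4 6)(2 7 9 5 12 11))^(-1) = (1 6 4)(2 11 12 5 9 7)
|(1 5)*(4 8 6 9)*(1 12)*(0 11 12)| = |(0 11 12 1 5)(4 8 6 9)| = 20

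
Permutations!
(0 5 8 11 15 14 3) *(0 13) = (0 5 8 11 15 14 3 13) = [5, 1, 2, 13, 4, 8, 6, 7, 11, 9, 10, 15, 12, 0, 3, 14]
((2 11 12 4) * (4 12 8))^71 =((12)(2 11 8 4))^71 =(12)(2 4 8 11)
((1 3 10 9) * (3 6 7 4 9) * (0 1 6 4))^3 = (0 9)(1 6)(3 10)(4 7)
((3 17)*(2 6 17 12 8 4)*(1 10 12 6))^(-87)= (17)(1 8)(2 12)(4 10)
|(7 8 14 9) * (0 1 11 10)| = |(0 1 11 10)(7 8 14 9)| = 4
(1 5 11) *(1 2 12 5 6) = [0, 6, 12, 3, 4, 11, 1, 7, 8, 9, 10, 2, 5] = (1 6)(2 12 5 11)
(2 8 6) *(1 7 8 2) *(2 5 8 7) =[0, 2, 5, 3, 4, 8, 1, 7, 6] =(1 2 5 8 6)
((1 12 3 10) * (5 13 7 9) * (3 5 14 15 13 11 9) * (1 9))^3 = (1 11 5 12)(3 14 7 9 13 10 15)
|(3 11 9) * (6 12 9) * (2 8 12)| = |(2 8 12 9 3 11 6)| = 7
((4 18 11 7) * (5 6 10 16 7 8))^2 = ((4 18 11 8 5 6 10 16 7))^2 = (4 11 5 10 7 18 8 6 16)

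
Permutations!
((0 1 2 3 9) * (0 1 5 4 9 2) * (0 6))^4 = (0 1 4)(5 6 9)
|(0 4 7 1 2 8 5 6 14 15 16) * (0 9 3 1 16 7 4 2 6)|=8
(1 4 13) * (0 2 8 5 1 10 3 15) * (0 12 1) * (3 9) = (0 2 8 5)(1 4 13 10 9 3 15 12) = [2, 4, 8, 15, 13, 0, 6, 7, 5, 3, 9, 11, 1, 10, 14, 12]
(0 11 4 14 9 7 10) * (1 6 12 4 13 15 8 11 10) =(0 10)(1 6 12 4 14 9 7)(8 11 13 15) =[10, 6, 2, 3, 14, 5, 12, 1, 11, 7, 0, 13, 4, 15, 9, 8]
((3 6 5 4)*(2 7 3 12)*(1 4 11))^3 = (1 2 6)(3 11 12)(4 7 5)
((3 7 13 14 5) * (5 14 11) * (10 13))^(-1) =((14)(3 7 10 13 11 5))^(-1) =(14)(3 5 11 13 10 7)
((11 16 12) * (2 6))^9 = ((2 6)(11 16 12))^9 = (16)(2 6)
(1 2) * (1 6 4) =[0, 2, 6, 3, 1, 5, 4] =(1 2 6 4)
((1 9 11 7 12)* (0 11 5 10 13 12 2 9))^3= (0 2 10 1 7 5 12 11 9 13)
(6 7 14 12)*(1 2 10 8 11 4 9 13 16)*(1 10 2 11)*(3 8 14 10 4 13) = (1 11 13 16 4 9 3 8)(6 7 10 14 12) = [0, 11, 2, 8, 9, 5, 7, 10, 1, 3, 14, 13, 6, 16, 12, 15, 4]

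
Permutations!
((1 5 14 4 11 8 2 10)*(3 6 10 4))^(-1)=(1 10 6 3 14 5)(2 8 11 4)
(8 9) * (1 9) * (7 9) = (1 7 9 8) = [0, 7, 2, 3, 4, 5, 6, 9, 1, 8]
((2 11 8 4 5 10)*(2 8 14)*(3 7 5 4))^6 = (14)(3 7 5 10 8)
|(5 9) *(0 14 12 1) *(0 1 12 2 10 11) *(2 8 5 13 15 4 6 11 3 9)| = 13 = |(0 14 8 5 2 10 3 9 13 15 4 6 11)|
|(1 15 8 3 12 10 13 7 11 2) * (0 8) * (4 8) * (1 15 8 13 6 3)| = 28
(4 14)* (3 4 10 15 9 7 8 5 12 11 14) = (3 4)(5 12 11 14 10 15 9 7 8) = [0, 1, 2, 4, 3, 12, 6, 8, 5, 7, 15, 14, 11, 13, 10, 9]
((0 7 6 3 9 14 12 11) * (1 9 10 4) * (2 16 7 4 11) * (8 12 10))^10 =(0 9 11 1 10 4 14)(2 6 12 7 8 16 3)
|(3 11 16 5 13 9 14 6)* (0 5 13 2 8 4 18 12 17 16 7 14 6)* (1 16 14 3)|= 45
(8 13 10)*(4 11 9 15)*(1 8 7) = (1 8 13 10 7)(4 11 9 15) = [0, 8, 2, 3, 11, 5, 6, 1, 13, 15, 7, 9, 12, 10, 14, 4]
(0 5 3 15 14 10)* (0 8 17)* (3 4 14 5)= (0 3 15 5 4 14 10 8 17)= [3, 1, 2, 15, 14, 4, 6, 7, 17, 9, 8, 11, 12, 13, 10, 5, 16, 0]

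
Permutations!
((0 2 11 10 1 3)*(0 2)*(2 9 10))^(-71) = (1 3 9 10)(2 11)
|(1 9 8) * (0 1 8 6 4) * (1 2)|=6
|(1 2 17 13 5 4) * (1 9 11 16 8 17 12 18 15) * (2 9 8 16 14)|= |(1 9 11 14 2 12 18 15)(4 8 17 13 5)|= 40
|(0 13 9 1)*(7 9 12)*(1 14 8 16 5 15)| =11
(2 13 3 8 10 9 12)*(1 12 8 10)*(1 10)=[0, 12, 13, 1, 4, 5, 6, 7, 10, 8, 9, 11, 2, 3]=(1 12 2 13 3)(8 10 9)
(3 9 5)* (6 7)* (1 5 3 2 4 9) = (1 5 2 4 9 3)(6 7) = [0, 5, 4, 1, 9, 2, 7, 6, 8, 3]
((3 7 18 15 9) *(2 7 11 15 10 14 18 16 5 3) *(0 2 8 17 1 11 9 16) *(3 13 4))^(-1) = (0 7 2)(1 17 8 9 3 4 13 5 16 15 11)(10 18 14)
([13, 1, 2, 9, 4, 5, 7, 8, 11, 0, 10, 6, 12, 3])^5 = [13, 1, 2, 9, 4, 5, 7, 8, 11, 0, 10, 6, 12, 3]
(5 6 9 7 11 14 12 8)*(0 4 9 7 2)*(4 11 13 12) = (0 11 14 4 9 2)(5 6 7 13 12 8) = [11, 1, 0, 3, 9, 6, 7, 13, 5, 2, 10, 14, 8, 12, 4]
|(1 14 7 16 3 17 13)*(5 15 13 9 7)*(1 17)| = |(1 14 5 15 13 17 9 7 16 3)| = 10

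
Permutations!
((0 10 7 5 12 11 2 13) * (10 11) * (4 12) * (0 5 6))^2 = (0 2 5 12 7)(4 10 6 11 13)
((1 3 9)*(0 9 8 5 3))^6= (9)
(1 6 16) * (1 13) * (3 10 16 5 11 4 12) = (1 6 5 11 4 12 3 10 16 13) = [0, 6, 2, 10, 12, 11, 5, 7, 8, 9, 16, 4, 3, 1, 14, 15, 13]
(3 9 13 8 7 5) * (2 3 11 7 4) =[0, 1, 3, 9, 2, 11, 6, 5, 4, 13, 10, 7, 12, 8] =(2 3 9 13 8 4)(5 11 7)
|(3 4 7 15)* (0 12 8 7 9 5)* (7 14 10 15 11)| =10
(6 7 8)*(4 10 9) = [0, 1, 2, 3, 10, 5, 7, 8, 6, 4, 9] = (4 10 9)(6 7 8)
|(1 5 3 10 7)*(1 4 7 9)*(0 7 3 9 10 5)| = 7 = |(10)(0 7 4 3 5 9 1)|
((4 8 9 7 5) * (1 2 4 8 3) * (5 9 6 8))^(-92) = (9)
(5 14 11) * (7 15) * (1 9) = (1 9)(5 14 11)(7 15) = [0, 9, 2, 3, 4, 14, 6, 15, 8, 1, 10, 5, 12, 13, 11, 7]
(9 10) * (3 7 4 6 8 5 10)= [0, 1, 2, 7, 6, 10, 8, 4, 5, 3, 9]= (3 7 4 6 8 5 10 9)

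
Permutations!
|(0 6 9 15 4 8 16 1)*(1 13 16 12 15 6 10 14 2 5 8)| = |(0 10 14 2 5 8 12 15 4 1)(6 9)(13 16)| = 10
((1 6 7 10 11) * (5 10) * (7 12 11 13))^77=(1 6 12 11)(5 10 13 7)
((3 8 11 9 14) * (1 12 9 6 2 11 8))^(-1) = ((1 12 9 14 3)(2 11 6))^(-1) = (1 3 14 9 12)(2 6 11)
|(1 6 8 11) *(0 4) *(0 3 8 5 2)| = |(0 4 3 8 11 1 6 5 2)| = 9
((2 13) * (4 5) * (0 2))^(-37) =((0 2 13)(4 5))^(-37) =(0 13 2)(4 5)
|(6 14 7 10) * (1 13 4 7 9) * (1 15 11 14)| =|(1 13 4 7 10 6)(9 15 11 14)| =12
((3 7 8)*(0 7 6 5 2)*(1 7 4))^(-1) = (0 2 5 6 3 8 7 1 4)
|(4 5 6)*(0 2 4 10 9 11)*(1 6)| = 9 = |(0 2 4 5 1 6 10 9 11)|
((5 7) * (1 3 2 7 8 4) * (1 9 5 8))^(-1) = ((1 3 2 7 8 4 9 5))^(-1) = (1 5 9 4 8 7 2 3)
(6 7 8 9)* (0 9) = (0 9 6 7 8) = [9, 1, 2, 3, 4, 5, 7, 8, 0, 6]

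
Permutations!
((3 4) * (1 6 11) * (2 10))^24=(11)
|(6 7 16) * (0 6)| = |(0 6 7 16)| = 4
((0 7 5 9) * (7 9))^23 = (0 9)(5 7)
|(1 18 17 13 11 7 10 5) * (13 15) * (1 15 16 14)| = 30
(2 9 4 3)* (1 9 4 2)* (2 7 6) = [0, 9, 4, 1, 3, 5, 2, 6, 8, 7] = (1 9 7 6 2 4 3)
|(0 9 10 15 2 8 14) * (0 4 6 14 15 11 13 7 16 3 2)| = 33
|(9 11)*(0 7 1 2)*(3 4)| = |(0 7 1 2)(3 4)(9 11)| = 4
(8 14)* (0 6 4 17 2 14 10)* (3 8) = [6, 1, 14, 8, 17, 5, 4, 7, 10, 9, 0, 11, 12, 13, 3, 15, 16, 2] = (0 6 4 17 2 14 3 8 10)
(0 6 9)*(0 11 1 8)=[6, 8, 2, 3, 4, 5, 9, 7, 0, 11, 10, 1]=(0 6 9 11 1 8)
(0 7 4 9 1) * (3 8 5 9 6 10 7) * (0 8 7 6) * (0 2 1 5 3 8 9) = (0 8 3 7 4 2 1 9 5)(6 10) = [8, 9, 1, 7, 2, 0, 10, 4, 3, 5, 6]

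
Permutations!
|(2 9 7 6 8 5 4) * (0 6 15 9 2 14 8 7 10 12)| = |(0 6 7 15 9 10 12)(4 14 8 5)| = 28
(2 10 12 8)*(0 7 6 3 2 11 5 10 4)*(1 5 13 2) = (0 7 6 3 1 5 10 12 8 11 13 2 4) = [7, 5, 4, 1, 0, 10, 3, 6, 11, 9, 12, 13, 8, 2]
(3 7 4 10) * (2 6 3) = [0, 1, 6, 7, 10, 5, 3, 4, 8, 9, 2] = (2 6 3 7 4 10)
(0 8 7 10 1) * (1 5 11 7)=[8, 0, 2, 3, 4, 11, 6, 10, 1, 9, 5, 7]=(0 8 1)(5 11 7 10)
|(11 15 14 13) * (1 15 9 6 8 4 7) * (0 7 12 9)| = |(0 7 1 15 14 13 11)(4 12 9 6 8)| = 35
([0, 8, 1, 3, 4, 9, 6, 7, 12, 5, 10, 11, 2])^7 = (1 2 12 8)(5 9)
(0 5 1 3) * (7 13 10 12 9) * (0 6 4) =(0 5 1 3 6 4)(7 13 10 12 9) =[5, 3, 2, 6, 0, 1, 4, 13, 8, 7, 12, 11, 9, 10]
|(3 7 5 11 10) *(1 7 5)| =4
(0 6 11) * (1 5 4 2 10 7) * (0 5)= [6, 0, 10, 3, 2, 4, 11, 1, 8, 9, 7, 5]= (0 6 11 5 4 2 10 7 1)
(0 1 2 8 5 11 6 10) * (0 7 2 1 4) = (0 4)(2 8 5 11 6 10 7) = [4, 1, 8, 3, 0, 11, 10, 2, 5, 9, 7, 6]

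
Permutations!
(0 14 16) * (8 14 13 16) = [13, 1, 2, 3, 4, 5, 6, 7, 14, 9, 10, 11, 12, 16, 8, 15, 0] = (0 13 16)(8 14)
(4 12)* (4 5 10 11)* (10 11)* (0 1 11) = (0 1 11 4 12 5) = [1, 11, 2, 3, 12, 0, 6, 7, 8, 9, 10, 4, 5]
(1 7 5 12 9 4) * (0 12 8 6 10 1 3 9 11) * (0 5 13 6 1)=[12, 7, 2, 9, 3, 8, 10, 13, 1, 4, 0, 5, 11, 6]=(0 12 11 5 8 1 7 13 6 10)(3 9 4)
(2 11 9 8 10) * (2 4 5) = (2 11 9 8 10 4 5) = [0, 1, 11, 3, 5, 2, 6, 7, 10, 8, 4, 9]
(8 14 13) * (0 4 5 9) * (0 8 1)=(0 4 5 9 8 14 13 1)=[4, 0, 2, 3, 5, 9, 6, 7, 14, 8, 10, 11, 12, 1, 13]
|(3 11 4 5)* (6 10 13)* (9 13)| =|(3 11 4 5)(6 10 9 13)| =4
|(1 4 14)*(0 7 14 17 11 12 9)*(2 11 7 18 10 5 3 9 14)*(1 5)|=14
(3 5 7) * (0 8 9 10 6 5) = (0 8 9 10 6 5 7 3) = [8, 1, 2, 0, 4, 7, 5, 3, 9, 10, 6]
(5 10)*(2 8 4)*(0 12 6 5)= (0 12 6 5 10)(2 8 4)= [12, 1, 8, 3, 2, 10, 5, 7, 4, 9, 0, 11, 6]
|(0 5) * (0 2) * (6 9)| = |(0 5 2)(6 9)| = 6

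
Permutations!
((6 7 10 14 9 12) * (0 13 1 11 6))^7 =(0 14 6 13 9 7 1 12 10 11)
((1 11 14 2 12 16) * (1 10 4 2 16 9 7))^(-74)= ((1 11 14 16 10 4 2 12 9 7))^(-74)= (1 2 14 9 10)(4 11 12 16 7)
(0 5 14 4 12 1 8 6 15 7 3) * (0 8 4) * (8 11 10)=(0 5 14)(1 4 12)(3 11 10 8 6 15 7)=[5, 4, 2, 11, 12, 14, 15, 3, 6, 9, 8, 10, 1, 13, 0, 7]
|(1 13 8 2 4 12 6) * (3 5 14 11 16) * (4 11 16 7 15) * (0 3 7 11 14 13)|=14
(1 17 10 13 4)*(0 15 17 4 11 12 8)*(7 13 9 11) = (0 15 17 10 9 11 12 8)(1 4)(7 13) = [15, 4, 2, 3, 1, 5, 6, 13, 0, 11, 9, 12, 8, 7, 14, 17, 16, 10]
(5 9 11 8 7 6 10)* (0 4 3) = (0 4 3)(5 9 11 8 7 6 10) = [4, 1, 2, 0, 3, 9, 10, 6, 7, 11, 5, 8]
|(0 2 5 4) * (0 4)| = 3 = |(0 2 5)|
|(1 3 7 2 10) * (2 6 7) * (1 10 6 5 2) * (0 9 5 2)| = 6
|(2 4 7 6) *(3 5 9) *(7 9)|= 7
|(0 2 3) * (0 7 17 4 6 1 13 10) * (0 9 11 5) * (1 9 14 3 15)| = 15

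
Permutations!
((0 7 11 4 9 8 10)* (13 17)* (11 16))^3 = (0 11 8 7 4 10 16 9)(13 17)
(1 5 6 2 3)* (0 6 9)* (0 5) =(0 6 2 3 1)(5 9) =[6, 0, 3, 1, 4, 9, 2, 7, 8, 5]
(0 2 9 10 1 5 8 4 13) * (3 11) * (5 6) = (0 2 9 10 1 6 5 8 4 13)(3 11) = [2, 6, 9, 11, 13, 8, 5, 7, 4, 10, 1, 3, 12, 0]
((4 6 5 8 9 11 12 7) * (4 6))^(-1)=((5 8 9 11 12 7 6))^(-1)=(5 6 7 12 11 9 8)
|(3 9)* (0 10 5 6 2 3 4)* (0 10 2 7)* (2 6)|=|(0 6 7)(2 3 9 4 10 5)|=6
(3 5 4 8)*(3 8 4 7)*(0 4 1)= (8)(0 4 1)(3 5 7)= [4, 0, 2, 5, 1, 7, 6, 3, 8]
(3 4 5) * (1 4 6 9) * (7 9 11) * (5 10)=[0, 4, 2, 6, 10, 3, 11, 9, 8, 1, 5, 7]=(1 4 10 5 3 6 11 7 9)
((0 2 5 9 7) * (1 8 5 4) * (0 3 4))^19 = (0 2)(1 3 9 8 4 7 5)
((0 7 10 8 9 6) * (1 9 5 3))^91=((0 7 10 8 5 3 1 9 6))^91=(0 7 10 8 5 3 1 9 6)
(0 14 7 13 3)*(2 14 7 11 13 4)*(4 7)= (0 4 2 14 11 13 3)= [4, 1, 14, 0, 2, 5, 6, 7, 8, 9, 10, 13, 12, 3, 11]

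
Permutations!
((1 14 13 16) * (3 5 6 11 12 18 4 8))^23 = (1 16 13 14)(3 8 4 18 12 11 6 5) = ((1 14 13 16)(3 5 6 11 12 18 4 8))^23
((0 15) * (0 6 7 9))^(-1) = ((0 15 6 7 9))^(-1) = (0 9 7 6 15)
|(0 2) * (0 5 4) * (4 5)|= |(5)(0 2 4)|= 3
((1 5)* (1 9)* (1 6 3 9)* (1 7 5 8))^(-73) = (1 8)(3 6 9)(5 7)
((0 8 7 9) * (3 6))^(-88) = ((0 8 7 9)(3 6))^(-88) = (9)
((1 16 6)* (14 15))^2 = (1 6 16)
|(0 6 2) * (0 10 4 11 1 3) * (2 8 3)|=20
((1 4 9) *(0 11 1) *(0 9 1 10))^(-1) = ((0 11 10)(1 4))^(-1) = (0 10 11)(1 4)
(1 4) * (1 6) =[0, 4, 2, 3, 6, 5, 1] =(1 4 6)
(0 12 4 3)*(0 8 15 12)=(3 8 15 12 4)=[0, 1, 2, 8, 3, 5, 6, 7, 15, 9, 10, 11, 4, 13, 14, 12]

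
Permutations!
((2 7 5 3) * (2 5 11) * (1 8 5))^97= ((1 8 5 3)(2 7 11))^97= (1 8 5 3)(2 7 11)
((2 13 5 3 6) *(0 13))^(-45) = ((0 13 5 3 6 2))^(-45) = (0 3)(2 5)(6 13)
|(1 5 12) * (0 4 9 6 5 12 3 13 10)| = |(0 4 9 6 5 3 13 10)(1 12)| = 8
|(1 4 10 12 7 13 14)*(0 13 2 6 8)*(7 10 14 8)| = |(0 13 8)(1 4 14)(2 6 7)(10 12)| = 6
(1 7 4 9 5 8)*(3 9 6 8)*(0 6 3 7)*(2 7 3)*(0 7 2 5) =(0 6 8 1 7 4 5 3 9) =[6, 7, 2, 9, 5, 3, 8, 4, 1, 0]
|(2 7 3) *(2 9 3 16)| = |(2 7 16)(3 9)| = 6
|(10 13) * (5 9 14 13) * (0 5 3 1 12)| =9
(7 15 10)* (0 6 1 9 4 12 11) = [6, 9, 2, 3, 12, 5, 1, 15, 8, 4, 7, 0, 11, 13, 14, 10] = (0 6 1 9 4 12 11)(7 15 10)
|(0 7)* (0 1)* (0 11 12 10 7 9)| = 10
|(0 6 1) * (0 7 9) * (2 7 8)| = |(0 6 1 8 2 7 9)| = 7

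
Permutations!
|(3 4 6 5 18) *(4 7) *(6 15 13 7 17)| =20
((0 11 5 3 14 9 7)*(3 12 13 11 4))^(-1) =(0 7 9 14 3 4)(5 11 13 12)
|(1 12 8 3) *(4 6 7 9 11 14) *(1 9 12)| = 9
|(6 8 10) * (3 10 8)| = 3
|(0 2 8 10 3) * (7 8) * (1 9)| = |(0 2 7 8 10 3)(1 9)| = 6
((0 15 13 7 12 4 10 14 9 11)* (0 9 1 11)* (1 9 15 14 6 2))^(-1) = (0 9 14)(1 2 6 10 4 12 7 13 15 11)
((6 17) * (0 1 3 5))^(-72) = (17)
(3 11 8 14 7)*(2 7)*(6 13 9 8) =(2 7 3 11 6 13 9 8 14) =[0, 1, 7, 11, 4, 5, 13, 3, 14, 8, 10, 6, 12, 9, 2]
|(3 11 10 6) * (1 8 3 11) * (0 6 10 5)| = |(0 6 11 5)(1 8 3)| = 12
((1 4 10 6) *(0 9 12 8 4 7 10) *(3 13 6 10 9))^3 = ((0 3 13 6 1 7 9 12 8 4))^3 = (0 6 9 4 13 7 8 3 1 12)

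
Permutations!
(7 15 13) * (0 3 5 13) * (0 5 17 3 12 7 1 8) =(0 12 7 15 5 13 1 8)(3 17) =[12, 8, 2, 17, 4, 13, 6, 15, 0, 9, 10, 11, 7, 1, 14, 5, 16, 3]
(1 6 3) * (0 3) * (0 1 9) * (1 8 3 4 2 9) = [4, 6, 9, 1, 2, 5, 8, 7, 3, 0] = (0 4 2 9)(1 6 8 3)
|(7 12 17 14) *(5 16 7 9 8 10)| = 9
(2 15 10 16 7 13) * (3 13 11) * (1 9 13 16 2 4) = (1 9 13 4)(2 15 10)(3 16 7 11) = [0, 9, 15, 16, 1, 5, 6, 11, 8, 13, 2, 3, 12, 4, 14, 10, 7]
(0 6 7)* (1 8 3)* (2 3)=(0 6 7)(1 8 2 3)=[6, 8, 3, 1, 4, 5, 7, 0, 2]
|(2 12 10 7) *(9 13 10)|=|(2 12 9 13 10 7)|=6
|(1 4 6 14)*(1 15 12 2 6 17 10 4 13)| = |(1 13)(2 6 14 15 12)(4 17 10)| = 30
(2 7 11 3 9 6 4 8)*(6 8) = [0, 1, 7, 9, 6, 5, 4, 11, 2, 8, 10, 3] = (2 7 11 3 9 8)(4 6)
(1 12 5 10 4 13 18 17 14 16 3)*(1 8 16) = (1 12 5 10 4 13 18 17 14)(3 8 16) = [0, 12, 2, 8, 13, 10, 6, 7, 16, 9, 4, 11, 5, 18, 1, 15, 3, 14, 17]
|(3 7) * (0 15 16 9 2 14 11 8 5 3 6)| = |(0 15 16 9 2 14 11 8 5 3 7 6)| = 12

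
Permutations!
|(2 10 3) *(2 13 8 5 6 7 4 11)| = |(2 10 3 13 8 5 6 7 4 11)| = 10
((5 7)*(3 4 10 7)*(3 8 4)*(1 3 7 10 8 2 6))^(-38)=(10)(1 2 7)(3 6 5)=((10)(1 3 7 5 2 6)(4 8))^(-38)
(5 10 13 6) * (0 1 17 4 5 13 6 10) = (0 1 17 4 5)(6 13 10) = [1, 17, 2, 3, 5, 0, 13, 7, 8, 9, 6, 11, 12, 10, 14, 15, 16, 4]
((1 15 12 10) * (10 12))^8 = (1 10 15)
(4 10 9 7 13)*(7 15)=(4 10 9 15 7 13)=[0, 1, 2, 3, 10, 5, 6, 13, 8, 15, 9, 11, 12, 4, 14, 7]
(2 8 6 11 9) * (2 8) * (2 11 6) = (2 11 9 8) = [0, 1, 11, 3, 4, 5, 6, 7, 2, 8, 10, 9]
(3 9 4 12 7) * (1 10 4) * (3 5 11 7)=(1 10 4 12 3 9)(5 11 7)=[0, 10, 2, 9, 12, 11, 6, 5, 8, 1, 4, 7, 3]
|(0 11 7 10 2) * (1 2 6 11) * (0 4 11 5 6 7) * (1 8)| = 6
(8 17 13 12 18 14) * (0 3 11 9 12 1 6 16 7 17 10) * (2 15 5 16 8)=(0 3 11 9 12 18 14 2 15 5 16 7 17 13 1 6 8 10)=[3, 6, 15, 11, 4, 16, 8, 17, 10, 12, 0, 9, 18, 1, 2, 5, 7, 13, 14]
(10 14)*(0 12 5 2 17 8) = (0 12 5 2 17 8)(10 14) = [12, 1, 17, 3, 4, 2, 6, 7, 0, 9, 14, 11, 5, 13, 10, 15, 16, 8]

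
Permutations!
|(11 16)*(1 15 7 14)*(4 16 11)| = 4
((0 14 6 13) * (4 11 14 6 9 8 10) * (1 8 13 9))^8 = (1 10 11)(4 14 8)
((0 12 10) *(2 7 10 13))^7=((0 12 13 2 7 10))^7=(0 12 13 2 7 10)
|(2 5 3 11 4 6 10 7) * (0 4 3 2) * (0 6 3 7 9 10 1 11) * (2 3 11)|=|(0 4 11 7 6 1 2 5 3)(9 10)|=18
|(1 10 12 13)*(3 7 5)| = 12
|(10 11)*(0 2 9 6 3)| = |(0 2 9 6 3)(10 11)| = 10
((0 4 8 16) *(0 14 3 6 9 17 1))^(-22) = (0 17 6 14 8)(1 9 3 16 4)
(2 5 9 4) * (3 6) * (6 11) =(2 5 9 4)(3 11 6) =[0, 1, 5, 11, 2, 9, 3, 7, 8, 4, 10, 6]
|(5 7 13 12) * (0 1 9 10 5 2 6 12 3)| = |(0 1 9 10 5 7 13 3)(2 6 12)| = 24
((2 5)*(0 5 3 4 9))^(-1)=(0 9 4 3 2 5)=((0 5 2 3 4 9))^(-1)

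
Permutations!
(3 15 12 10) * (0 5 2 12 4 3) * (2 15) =[5, 1, 12, 2, 3, 15, 6, 7, 8, 9, 0, 11, 10, 13, 14, 4] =(0 5 15 4 3 2 12 10)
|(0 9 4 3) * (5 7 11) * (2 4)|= |(0 9 2 4 3)(5 7 11)|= 15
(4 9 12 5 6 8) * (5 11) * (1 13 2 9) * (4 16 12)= (1 13 2 9 4)(5 6 8 16 12 11)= [0, 13, 9, 3, 1, 6, 8, 7, 16, 4, 10, 5, 11, 2, 14, 15, 12]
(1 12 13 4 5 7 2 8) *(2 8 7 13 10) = (1 12 10 2 7 8)(4 5 13) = [0, 12, 7, 3, 5, 13, 6, 8, 1, 9, 2, 11, 10, 4]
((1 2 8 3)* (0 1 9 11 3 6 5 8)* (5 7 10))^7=((0 1 2)(3 9 11)(5 8 6 7 10))^7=(0 1 2)(3 9 11)(5 6 10 8 7)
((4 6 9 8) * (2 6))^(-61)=(2 4 8 9 6)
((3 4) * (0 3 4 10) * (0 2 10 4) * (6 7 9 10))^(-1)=(0 4 3)(2 10 9 7 6)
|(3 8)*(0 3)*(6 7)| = |(0 3 8)(6 7)| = 6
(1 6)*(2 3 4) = (1 6)(2 3 4) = [0, 6, 3, 4, 2, 5, 1]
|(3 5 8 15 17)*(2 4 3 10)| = 8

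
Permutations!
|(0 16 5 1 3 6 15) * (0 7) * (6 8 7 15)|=|(0 16 5 1 3 8 7)|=7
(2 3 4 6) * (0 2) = (0 2 3 4 6) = [2, 1, 3, 4, 6, 5, 0]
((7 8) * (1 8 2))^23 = ((1 8 7 2))^23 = (1 2 7 8)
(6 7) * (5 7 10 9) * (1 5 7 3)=(1 5 3)(6 10 9 7)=[0, 5, 2, 1, 4, 3, 10, 6, 8, 7, 9]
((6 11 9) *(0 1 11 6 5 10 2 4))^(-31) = (0 1 11 9 5 10 2 4)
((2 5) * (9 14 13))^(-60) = ((2 5)(9 14 13))^(-60) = (14)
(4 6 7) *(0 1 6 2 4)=(0 1 6 7)(2 4)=[1, 6, 4, 3, 2, 5, 7, 0]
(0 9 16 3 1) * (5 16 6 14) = [9, 0, 2, 1, 4, 16, 14, 7, 8, 6, 10, 11, 12, 13, 5, 15, 3] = (0 9 6 14 5 16 3 1)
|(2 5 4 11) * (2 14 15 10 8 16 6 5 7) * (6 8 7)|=|(2 6 5 4 11 14 15 10 7)(8 16)|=18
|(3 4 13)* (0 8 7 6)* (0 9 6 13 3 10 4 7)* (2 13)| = 6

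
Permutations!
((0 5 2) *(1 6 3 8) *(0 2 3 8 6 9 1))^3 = (0 6 5 8 3)(1 9)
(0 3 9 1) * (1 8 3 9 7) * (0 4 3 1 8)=(0 9)(1 4 3 7 8)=[9, 4, 2, 7, 3, 5, 6, 8, 1, 0]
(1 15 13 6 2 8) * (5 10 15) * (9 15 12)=(1 5 10 12 9 15 13 6 2 8)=[0, 5, 8, 3, 4, 10, 2, 7, 1, 15, 12, 11, 9, 6, 14, 13]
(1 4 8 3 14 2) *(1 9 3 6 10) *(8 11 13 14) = [0, 4, 9, 8, 11, 5, 10, 7, 6, 3, 1, 13, 12, 14, 2] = (1 4 11 13 14 2 9 3 8 6 10)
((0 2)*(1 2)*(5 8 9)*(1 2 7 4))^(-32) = (1 7 4)(5 8 9)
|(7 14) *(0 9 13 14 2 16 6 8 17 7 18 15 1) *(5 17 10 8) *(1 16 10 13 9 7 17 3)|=|(0 7 2 10 8 13 14 18 15 16 6 5 3 1)|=14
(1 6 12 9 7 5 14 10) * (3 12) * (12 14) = (1 6 3 14 10)(5 12 9 7) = [0, 6, 2, 14, 4, 12, 3, 5, 8, 7, 1, 11, 9, 13, 10]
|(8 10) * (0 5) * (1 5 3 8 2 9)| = 8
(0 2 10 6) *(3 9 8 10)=[2, 1, 3, 9, 4, 5, 0, 7, 10, 8, 6]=(0 2 3 9 8 10 6)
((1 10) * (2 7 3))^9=((1 10)(2 7 3))^9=(1 10)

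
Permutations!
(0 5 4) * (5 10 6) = (0 10 6 5 4) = [10, 1, 2, 3, 0, 4, 5, 7, 8, 9, 6]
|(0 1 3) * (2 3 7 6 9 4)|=|(0 1 7 6 9 4 2 3)|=8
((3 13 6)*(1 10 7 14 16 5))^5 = ((1 10 7 14 16 5)(3 13 6))^5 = (1 5 16 14 7 10)(3 6 13)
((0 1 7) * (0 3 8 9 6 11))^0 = ((0 1 7 3 8 9 6 11))^0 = (11)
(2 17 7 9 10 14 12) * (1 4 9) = (1 4 9 10 14 12 2 17 7) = [0, 4, 17, 3, 9, 5, 6, 1, 8, 10, 14, 11, 2, 13, 12, 15, 16, 7]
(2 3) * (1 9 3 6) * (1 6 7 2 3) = [0, 9, 7, 3, 4, 5, 6, 2, 8, 1] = (1 9)(2 7)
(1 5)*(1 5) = (5) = [0, 1, 2, 3, 4, 5]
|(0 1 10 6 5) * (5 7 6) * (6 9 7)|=4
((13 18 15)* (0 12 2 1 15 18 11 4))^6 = ((18)(0 12 2 1 15 13 11 4))^6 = (18)(0 11 15 2)(1 12 4 13)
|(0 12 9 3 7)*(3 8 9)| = |(0 12 3 7)(8 9)| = 4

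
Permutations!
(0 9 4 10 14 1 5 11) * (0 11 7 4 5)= (0 9 5 7 4 10 14 1)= [9, 0, 2, 3, 10, 7, 6, 4, 8, 5, 14, 11, 12, 13, 1]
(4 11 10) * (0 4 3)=(0 4 11 10 3)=[4, 1, 2, 0, 11, 5, 6, 7, 8, 9, 3, 10]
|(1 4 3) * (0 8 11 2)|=12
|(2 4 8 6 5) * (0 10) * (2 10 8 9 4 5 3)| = 14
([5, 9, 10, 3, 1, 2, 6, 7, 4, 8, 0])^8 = [0, 1, 2, 3, 4, 5, 6, 7, 8, 9, 10]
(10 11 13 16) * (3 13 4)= (3 13 16 10 11 4)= [0, 1, 2, 13, 3, 5, 6, 7, 8, 9, 11, 4, 12, 16, 14, 15, 10]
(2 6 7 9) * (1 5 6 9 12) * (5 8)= (1 8 5 6 7 12)(2 9)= [0, 8, 9, 3, 4, 6, 7, 12, 5, 2, 10, 11, 1]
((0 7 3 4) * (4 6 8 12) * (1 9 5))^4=((0 7 3 6 8 12 4)(1 9 5))^4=(0 8 7 12 3 4 6)(1 9 5)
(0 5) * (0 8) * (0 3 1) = (0 5 8 3 1) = [5, 0, 2, 1, 4, 8, 6, 7, 3]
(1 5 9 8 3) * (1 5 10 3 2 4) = [0, 10, 4, 5, 1, 9, 6, 7, 2, 8, 3] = (1 10 3 5 9 8 2 4)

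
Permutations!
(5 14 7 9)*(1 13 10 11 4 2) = (1 13 10 11 4 2)(5 14 7 9) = [0, 13, 1, 3, 2, 14, 6, 9, 8, 5, 11, 4, 12, 10, 7]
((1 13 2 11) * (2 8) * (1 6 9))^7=(13)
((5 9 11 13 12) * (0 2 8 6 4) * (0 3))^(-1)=((0 2 8 6 4 3)(5 9 11 13 12))^(-1)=(0 3 4 6 8 2)(5 12 13 11 9)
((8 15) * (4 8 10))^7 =((4 8 15 10))^7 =(4 10 15 8)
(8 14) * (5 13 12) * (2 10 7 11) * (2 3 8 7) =(2 10)(3 8 14 7 11)(5 13 12) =[0, 1, 10, 8, 4, 13, 6, 11, 14, 9, 2, 3, 5, 12, 7]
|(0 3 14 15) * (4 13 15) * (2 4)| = |(0 3 14 2 4 13 15)| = 7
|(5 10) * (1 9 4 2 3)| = 10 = |(1 9 4 2 3)(5 10)|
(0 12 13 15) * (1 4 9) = (0 12 13 15)(1 4 9) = [12, 4, 2, 3, 9, 5, 6, 7, 8, 1, 10, 11, 13, 15, 14, 0]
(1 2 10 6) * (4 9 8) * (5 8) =(1 2 10 6)(4 9 5 8) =[0, 2, 10, 3, 9, 8, 1, 7, 4, 5, 6]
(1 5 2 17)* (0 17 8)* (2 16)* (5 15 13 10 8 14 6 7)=[17, 15, 14, 3, 4, 16, 7, 5, 0, 9, 8, 11, 12, 10, 6, 13, 2, 1]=(0 17 1 15 13 10 8)(2 14 6 7 5 16)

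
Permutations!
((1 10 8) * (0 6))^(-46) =(1 8 10)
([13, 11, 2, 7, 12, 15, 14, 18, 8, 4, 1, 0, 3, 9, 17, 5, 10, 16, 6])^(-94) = [16, 14, 2, 13, 11, 5, 12, 9, 8, 1, 6, 17, 0, 10, 3, 15, 18, 7, 4]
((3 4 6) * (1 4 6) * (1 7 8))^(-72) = ((1 4 7 8)(3 6))^(-72) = (8)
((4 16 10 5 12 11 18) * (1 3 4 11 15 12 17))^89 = (1 5 16 3 17 10 4)(11 18)(12 15)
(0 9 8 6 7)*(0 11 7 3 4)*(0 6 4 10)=(0 9 8 4 6 3 10)(7 11)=[9, 1, 2, 10, 6, 5, 3, 11, 4, 8, 0, 7]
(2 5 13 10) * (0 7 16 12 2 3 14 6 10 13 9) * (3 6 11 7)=(0 3 14 11 7 16 12 2 5 9)(6 10)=[3, 1, 5, 14, 4, 9, 10, 16, 8, 0, 6, 7, 2, 13, 11, 15, 12]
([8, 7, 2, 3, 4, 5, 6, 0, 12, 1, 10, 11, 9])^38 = [12, 0, 2, 3, 4, 5, 6, 8, 9, 7, 10, 11, 1]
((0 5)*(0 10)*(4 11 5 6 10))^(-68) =(0 6 10)(4 11 5)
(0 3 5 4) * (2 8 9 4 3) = (0 2 8 9 4)(3 5) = [2, 1, 8, 5, 0, 3, 6, 7, 9, 4]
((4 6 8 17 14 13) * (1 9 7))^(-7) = ((1 9 7)(4 6 8 17 14 13))^(-7) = (1 7 9)(4 13 14 17 8 6)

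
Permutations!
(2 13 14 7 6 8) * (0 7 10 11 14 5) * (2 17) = (0 7 6 8 17 2 13 5)(10 11 14) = [7, 1, 13, 3, 4, 0, 8, 6, 17, 9, 11, 14, 12, 5, 10, 15, 16, 2]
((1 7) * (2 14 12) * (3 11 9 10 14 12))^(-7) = ((1 7)(2 12)(3 11 9 10 14))^(-7) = (1 7)(2 12)(3 10 11 14 9)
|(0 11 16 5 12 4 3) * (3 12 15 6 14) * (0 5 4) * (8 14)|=30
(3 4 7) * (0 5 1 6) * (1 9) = (0 5 9 1 6)(3 4 7) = [5, 6, 2, 4, 7, 9, 0, 3, 8, 1]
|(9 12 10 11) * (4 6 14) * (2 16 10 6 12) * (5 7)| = 20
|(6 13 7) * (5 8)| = 6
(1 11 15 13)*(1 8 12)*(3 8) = (1 11 15 13 3 8 12) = [0, 11, 2, 8, 4, 5, 6, 7, 12, 9, 10, 15, 1, 3, 14, 13]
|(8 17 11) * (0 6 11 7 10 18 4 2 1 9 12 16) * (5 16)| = |(0 6 11 8 17 7 10 18 4 2 1 9 12 5 16)| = 15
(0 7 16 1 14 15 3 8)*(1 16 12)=(16)(0 7 12 1 14 15 3 8)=[7, 14, 2, 8, 4, 5, 6, 12, 0, 9, 10, 11, 1, 13, 15, 3, 16]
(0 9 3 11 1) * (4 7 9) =(0 4 7 9 3 11 1) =[4, 0, 2, 11, 7, 5, 6, 9, 8, 3, 10, 1]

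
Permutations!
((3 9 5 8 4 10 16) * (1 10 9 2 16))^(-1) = (1 10)(2 3 16)(4 8 5 9)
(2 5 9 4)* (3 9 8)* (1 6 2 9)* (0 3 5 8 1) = (0 3)(1 6 2 8 5)(4 9) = [3, 6, 8, 0, 9, 1, 2, 7, 5, 4]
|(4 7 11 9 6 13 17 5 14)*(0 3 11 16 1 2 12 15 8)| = 17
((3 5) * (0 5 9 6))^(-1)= ((0 5 3 9 6))^(-1)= (0 6 9 3 5)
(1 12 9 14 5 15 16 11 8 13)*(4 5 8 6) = (1 12 9 14 8 13)(4 5 15 16 11 6) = [0, 12, 2, 3, 5, 15, 4, 7, 13, 14, 10, 6, 9, 1, 8, 16, 11]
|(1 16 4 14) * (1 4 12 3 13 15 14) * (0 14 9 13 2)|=|(0 14 4 1 16 12 3 2)(9 13 15)|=24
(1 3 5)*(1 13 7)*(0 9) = (0 9)(1 3 5 13 7) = [9, 3, 2, 5, 4, 13, 6, 1, 8, 0, 10, 11, 12, 7]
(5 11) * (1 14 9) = (1 14 9)(5 11) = [0, 14, 2, 3, 4, 11, 6, 7, 8, 1, 10, 5, 12, 13, 9]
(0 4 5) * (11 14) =(0 4 5)(11 14) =[4, 1, 2, 3, 5, 0, 6, 7, 8, 9, 10, 14, 12, 13, 11]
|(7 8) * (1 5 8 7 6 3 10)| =6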